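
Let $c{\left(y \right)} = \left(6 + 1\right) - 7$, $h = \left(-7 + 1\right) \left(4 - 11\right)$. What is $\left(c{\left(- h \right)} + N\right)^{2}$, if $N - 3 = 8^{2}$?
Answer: $4489$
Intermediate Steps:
$h = 42$ ($h = \left(-6\right) \left(-7\right) = 42$)
$N = 67$ ($N = 3 + 8^{2} = 3 + 64 = 67$)
$c{\left(y \right)} = 0$ ($c{\left(y \right)} = 7 - 7 = 0$)
$\left(c{\left(- h \right)} + N\right)^{2} = \left(0 + 67\right)^{2} = 67^{2} = 4489$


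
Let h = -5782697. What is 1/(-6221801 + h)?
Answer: -1/12004498 ≈ -8.3302e-8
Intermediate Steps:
1/(-6221801 + h) = 1/(-6221801 - 5782697) = 1/(-12004498) = -1/12004498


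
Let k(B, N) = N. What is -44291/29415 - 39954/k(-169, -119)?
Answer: 1169976281/3500385 ≈ 334.24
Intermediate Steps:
-44291/29415 - 39954/k(-169, -119) = -44291/29415 - 39954/(-119) = -44291*1/29415 - 39954*(-1/119) = -44291/29415 + 39954/119 = 1169976281/3500385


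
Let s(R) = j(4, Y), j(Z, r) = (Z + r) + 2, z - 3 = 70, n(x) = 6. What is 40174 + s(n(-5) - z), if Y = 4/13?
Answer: 522344/13 ≈ 40180.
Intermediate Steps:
z = 73 (z = 3 + 70 = 73)
Y = 4/13 (Y = 4*(1/13) = 4/13 ≈ 0.30769)
j(Z, r) = 2 + Z + r
s(R) = 82/13 (s(R) = 2 + 4 + 4/13 = 82/13)
40174 + s(n(-5) - z) = 40174 + 82/13 = 522344/13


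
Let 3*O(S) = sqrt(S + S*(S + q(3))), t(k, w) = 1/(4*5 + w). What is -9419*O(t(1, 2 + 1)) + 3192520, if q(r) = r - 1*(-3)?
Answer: 3192520 - 28257*sqrt(2)/23 ≈ 3.1908e+6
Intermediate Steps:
q(r) = 3 + r (q(r) = r + 3 = 3 + r)
t(k, w) = 1/(20 + w)
O(S) = sqrt(S + S*(6 + S))/3 (O(S) = sqrt(S + S*(S + (3 + 3)))/3 = sqrt(S + S*(S + 6))/3 = sqrt(S + S*(6 + S))/3)
-9419*O(t(1, 2 + 1)) + 3192520 = -9419*sqrt((7 + 1/(20 + (2 + 1)))/(20 + (2 + 1)))/3 + 3192520 = -9419*sqrt((7 + 1/(20 + 3))/(20 + 3))/3 + 3192520 = -9419*sqrt((7 + 1/23)/23)/3 + 3192520 = -9419*sqrt((1/23)*(162/23))/3 + 3192520 = -9419*sqrt(162/529)/3 + 3192520 = -9419*9*sqrt(2)/23/3 + 3192520 = -28257*sqrt(2)/23 + 3192520 = 3192520 - 28257*sqrt(2)/23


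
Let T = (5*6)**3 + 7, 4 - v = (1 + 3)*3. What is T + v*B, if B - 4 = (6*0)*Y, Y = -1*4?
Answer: 26975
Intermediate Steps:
Y = -4
v = -8 (v = 4 - (1 + 3)*3 = 4 - 4*3 = 4 - 1*12 = 4 - 12 = -8)
T = 27007 (T = 30**3 + 7 = 27000 + 7 = 27007)
B = 4 (B = 4 + (6*0)*(-4) = 4 + 0*(-4) = 4 + 0 = 4)
T + v*B = 27007 - 8*4 = 27007 - 32 = 26975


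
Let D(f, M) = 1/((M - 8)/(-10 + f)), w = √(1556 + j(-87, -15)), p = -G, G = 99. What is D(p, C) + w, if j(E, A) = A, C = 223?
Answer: -109/215 + √1541 ≈ 38.749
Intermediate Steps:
p = -99 (p = -1*99 = -99)
w = √1541 (w = √(1556 - 15) = √1541 ≈ 39.256)
D(f, M) = (-10 + f)/(-8 + M) (D(f, M) = 1/((-8 + M)/(-10 + f)) = (-10 + f)/(-8 + M))
D(p, C) + w = (-10 - 99)/(-8 + 223) + √1541 = -109/215 + √1541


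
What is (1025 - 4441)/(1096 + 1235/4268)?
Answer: -14579488/4678963 ≈ -3.1160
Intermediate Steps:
(1025 - 4441)/(1096 + 1235/4268) = -3416/(1096 + 1235*(1/4268)) = -3416/(1096 + 1235/4268) = -3416/4678963/4268 = -3416*4268/4678963 = -14579488/4678963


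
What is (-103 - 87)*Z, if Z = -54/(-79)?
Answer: -10260/79 ≈ -129.87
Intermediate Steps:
Z = 54/79 (Z = -54*(-1/79) = 54/79 ≈ 0.68354)
(-103 - 87)*Z = (-103 - 87)*(54/79) = -190*54/79 = -10260/79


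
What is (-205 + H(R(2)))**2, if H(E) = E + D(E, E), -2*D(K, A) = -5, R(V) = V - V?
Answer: 164025/4 ≈ 41006.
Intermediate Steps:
R(V) = 0
D(K, A) = 5/2 (D(K, A) = -1/2*(-5) = 5/2)
H(E) = 5/2 + E (H(E) = E + 5/2 = 5/2 + E)
(-205 + H(R(2)))**2 = (-205 + (5/2 + 0))**2 = (-205 + 5/2)**2 = (-405/2)**2 = 164025/4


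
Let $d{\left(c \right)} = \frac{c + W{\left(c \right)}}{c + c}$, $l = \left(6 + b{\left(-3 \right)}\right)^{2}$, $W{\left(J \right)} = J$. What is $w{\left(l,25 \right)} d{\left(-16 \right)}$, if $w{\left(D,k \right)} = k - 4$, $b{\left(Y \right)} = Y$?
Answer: $21$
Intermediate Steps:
$l = 9$ ($l = \left(6 - 3\right)^{2} = 3^{2} = 9$)
$d{\left(c \right)} = 1$ ($d{\left(c \right)} = \frac{c + c}{c + c} = \frac{2 c}{2 c} = 2 c \frac{1}{2 c} = 1$)
$w{\left(D,k \right)} = -4 + k$
$w{\left(l,25 \right)} d{\left(-16 \right)} = \left(-4 + 25\right) 1 = 21 \cdot 1 = 21$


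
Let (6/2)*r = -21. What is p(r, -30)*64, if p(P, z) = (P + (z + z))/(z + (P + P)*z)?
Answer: -2144/195 ≈ -10.995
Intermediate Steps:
r = -7 (r = (1/3)*(-21) = -7)
p(P, z) = (P + 2*z)/(z + 2*P*z) (p(P, z) = (P + 2*z)/(z + (2*P)*z) = (P + 2*z)/(z + 2*P*z))
p(r, -30)*64 = ((-7 + 2*(-30))/((-30)*(1 + 2*(-7))))*64 = -(-7 - 60)/(30*(1 - 14))*64 = -1/30*(-67)/(-13)*64 = -1/30*(-1/13)*(-67)*64 = -67/390*64 = -2144/195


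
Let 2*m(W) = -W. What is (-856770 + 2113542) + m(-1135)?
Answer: 2514679/2 ≈ 1.2573e+6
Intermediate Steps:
m(W) = -W/2 (m(W) = (-W)/2 = -W/2)
(-856770 + 2113542) + m(-1135) = (-856770 + 2113542) - ½*(-1135) = 1256772 + 1135/2 = 2514679/2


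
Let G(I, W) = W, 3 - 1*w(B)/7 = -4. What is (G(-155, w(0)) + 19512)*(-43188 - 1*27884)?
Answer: -1390239392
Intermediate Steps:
w(B) = 49 (w(B) = 21 - 7*(-4) = 21 + 28 = 49)
(G(-155, w(0)) + 19512)*(-43188 - 1*27884) = (49 + 19512)*(-43188 - 1*27884) = 19561*(-43188 - 27884) = 19561*(-71072) = -1390239392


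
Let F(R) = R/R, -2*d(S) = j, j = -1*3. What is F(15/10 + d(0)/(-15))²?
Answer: 1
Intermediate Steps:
j = -3
d(S) = 3/2 (d(S) = -½*(-3) = 3/2)
F(R) = 1
F(15/10 + d(0)/(-15))² = 1² = 1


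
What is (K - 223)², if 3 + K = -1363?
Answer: 2524921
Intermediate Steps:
K = -1366 (K = -3 - 1363 = -1366)
(K - 223)² = (-1366 - 223)² = (-1589)² = 2524921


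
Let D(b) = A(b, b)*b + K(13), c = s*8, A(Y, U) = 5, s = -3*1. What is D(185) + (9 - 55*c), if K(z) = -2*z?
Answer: 2228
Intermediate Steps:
s = -3
c = -24 (c = -3*8 = -24)
D(b) = -26 + 5*b (D(b) = 5*b - 2*13 = 5*b - 26 = -26 + 5*b)
D(185) + (9 - 55*c) = (-26 + 5*185) + (9 - 55*(-24)) = (-26 + 925) + (9 + 1320) = 899 + 1329 = 2228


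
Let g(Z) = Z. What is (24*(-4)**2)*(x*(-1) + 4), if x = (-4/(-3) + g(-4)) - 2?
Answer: 3328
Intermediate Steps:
x = -14/3 (x = (-4/(-3) - 4) - 2 = (-4*(-1/3) - 4) - 2 = (4/3 - 4) - 2 = -8/3 - 2 = -14/3 ≈ -4.6667)
(24*(-4)**2)*(x*(-1) + 4) = (24*(-4)**2)*(-14/3*(-1) + 4) = (24*16)*(14/3 + 4) = 384*(26/3) = 3328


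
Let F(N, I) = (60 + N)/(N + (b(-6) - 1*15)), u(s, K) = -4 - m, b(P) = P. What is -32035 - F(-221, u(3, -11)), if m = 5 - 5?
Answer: -7752631/242 ≈ -32036.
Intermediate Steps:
m = 0
u(s, K) = -4 (u(s, K) = -4 - 1*0 = -4 + 0 = -4)
F(N, I) = (60 + N)/(-21 + N) (F(N, I) = (60 + N)/(N + (-6 - 1*15)) = (60 + N)/(N + (-6 - 15)) = (60 + N)/(N - 21) = (60 + N)/(-21 + N))
-32035 - F(-221, u(3, -11)) = -32035 - (60 - 221)/(-21 - 221) = -32035 - (-161)/(-242) = -32035 - (-1)*(-161)/242 = -32035 - 1*161/242 = -32035 - 161/242 = -7752631/242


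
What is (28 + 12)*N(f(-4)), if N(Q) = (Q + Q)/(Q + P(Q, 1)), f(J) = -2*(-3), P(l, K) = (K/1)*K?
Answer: 480/7 ≈ 68.571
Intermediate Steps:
P(l, K) = K² (P(l, K) = (K*1)*K = K*K = K²)
f(J) = 6
N(Q) = 2*Q/(1 + Q) (N(Q) = (Q + Q)/(Q + 1²) = (2*Q)/(Q + 1) = (2*Q)/(1 + Q) = 2*Q/(1 + Q))
(28 + 12)*N(f(-4)) = (28 + 12)*(2*6/(1 + 6)) = 40*(2*6/7) = 40*(2*6*(⅐)) = 40*(12/7) = 480/7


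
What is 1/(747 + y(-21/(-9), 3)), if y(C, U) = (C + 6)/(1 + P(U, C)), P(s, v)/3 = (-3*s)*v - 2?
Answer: 204/152363 ≈ 0.0013389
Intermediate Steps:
P(s, v) = -6 - 9*s*v (P(s, v) = 3*((-3*s)*v - 2) = 3*(-3*s*v - 2) = 3*(-2 - 3*s*v) = -6 - 9*s*v)
y(C, U) = (6 + C)/(-5 - 9*C*U) (y(C, U) = (C + 6)/(1 + (-6 - 9*U*C)) = (6 + C)/(1 + (-6 - 9*C*U)) = (6 + C)/(-5 - 9*C*U))
1/(747 + y(-21/(-9), 3)) = 1/(747 + (-6 - (-21)/(-9))/(5 + 9*(-21/(-9))*3)) = 1/(747 + (-6 - (-21)*(-1)/9)/(5 + 9*(-21*(-⅑))*3)) = 1/(747 + (-6 - 1*7/3)/(5 + 9*(7/3)*3)) = 1/(747 + (-6 - 7/3)/(5 + 63)) = 1/(747 - 25/3/68) = 1/(747 + (1/68)*(-25/3)) = 1/(747 - 25/204) = 1/(152363/204) = 204/152363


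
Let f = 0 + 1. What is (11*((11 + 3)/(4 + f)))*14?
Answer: 2156/5 ≈ 431.20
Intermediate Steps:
f = 1
(11*((11 + 3)/(4 + f)))*14 = (11*((11 + 3)/(4 + 1)))*14 = (11*(14/5))*14 = (154/5)*14 = 2156/5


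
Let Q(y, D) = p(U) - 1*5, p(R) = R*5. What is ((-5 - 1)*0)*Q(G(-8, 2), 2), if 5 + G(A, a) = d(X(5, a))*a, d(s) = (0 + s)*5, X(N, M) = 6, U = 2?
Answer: 0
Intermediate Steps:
d(s) = 5*s (d(s) = s*5 = 5*s)
p(R) = 5*R
G(A, a) = -5 + 30*a (G(A, a) = -5 + (5*6)*a = -5 + 30*a)
Q(y, D) = 5 (Q(y, D) = 5*2 - 1*5 = 10 - 5 = 5)
((-5 - 1)*0)*Q(G(-8, 2), 2) = ((-5 - 1)*0)*5 = -6*0*5 = 0*5 = 0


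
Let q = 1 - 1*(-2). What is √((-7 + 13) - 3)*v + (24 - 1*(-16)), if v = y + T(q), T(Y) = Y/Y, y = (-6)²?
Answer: 40 + 37*√3 ≈ 104.09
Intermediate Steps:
q = 3 (q = 1 + 2 = 3)
y = 36
T(Y) = 1
v = 37 (v = 36 + 1 = 37)
√((-7 + 13) - 3)*v + (24 - 1*(-16)) = √((-7 + 13) - 3)*37 + (24 - 1*(-16)) = √(6 - 3)*37 + (24 + 16) = √3*37 + 40 = 37*√3 + 40 = 40 + 37*√3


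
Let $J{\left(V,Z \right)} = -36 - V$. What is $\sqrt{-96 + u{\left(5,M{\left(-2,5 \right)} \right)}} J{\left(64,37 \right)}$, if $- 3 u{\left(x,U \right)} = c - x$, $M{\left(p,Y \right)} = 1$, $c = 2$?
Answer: $- 100 i \sqrt{95} \approx - 974.68 i$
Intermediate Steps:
$u{\left(x,U \right)} = - \frac{2}{3} + \frac{x}{3}$ ($u{\left(x,U \right)} = - \frac{2 - x}{3} = - \frac{2}{3} + \frac{x}{3}$)
$\sqrt{-96 + u{\left(5,M{\left(-2,5 \right)} \right)}} J{\left(64,37 \right)} = \sqrt{-96 + \left(- \frac{2}{3} + \frac{1}{3} \cdot 5\right)} \left(-36 - 64\right) = \sqrt{-96 + \left(- \frac{2}{3} + \frac{5}{3}\right)} \left(-36 - 64\right) = \sqrt{-96 + 1} \left(-100\right) = \sqrt{-95} \left(-100\right) = i \sqrt{95} \left(-100\right) = - 100 i \sqrt{95}$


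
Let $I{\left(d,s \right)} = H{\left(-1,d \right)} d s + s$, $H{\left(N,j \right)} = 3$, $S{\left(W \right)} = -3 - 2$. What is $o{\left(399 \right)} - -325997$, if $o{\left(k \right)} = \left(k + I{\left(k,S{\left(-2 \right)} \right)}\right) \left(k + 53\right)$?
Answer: $-2201135$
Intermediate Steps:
$S{\left(W \right)} = -5$
$I{\left(d,s \right)} = s + 3 d s$ ($I{\left(d,s \right)} = 3 d s + s = s + 3 d s$)
$o{\left(k \right)} = \left(-5 - 14 k\right) \left(53 + k\right)$ ($o{\left(k \right)} = \left(k - 5 \left(1 + 3 k\right)\right) \left(k + 53\right) = \left(k - \left(5 + 15 k\right)\right) \left(53 + k\right) = \left(-5 - 14 k\right) \left(53 + k\right)$)
$o{\left(399 \right)} - -325997 = \left(-265 - 298053 - 14 \cdot 399^{2}\right) - -325997 = \left(-265 - 298053 - 2228814\right) + 325997 = -2527132 + 325997 = -2201135$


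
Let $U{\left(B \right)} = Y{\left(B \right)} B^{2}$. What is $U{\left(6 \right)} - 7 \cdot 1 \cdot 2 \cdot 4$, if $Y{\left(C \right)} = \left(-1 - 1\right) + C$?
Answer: $88$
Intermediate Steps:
$Y{\left(C \right)} = -2 + C$
$U{\left(B \right)} = B^{2} \left(-2 + B\right)$ ($U{\left(B \right)} = \left(-2 + B\right) B^{2} = B^{2} \left(-2 + B\right)$)
$U{\left(6 \right)} - 7 \cdot 1 \cdot 2 \cdot 4 = 6^{2} \left(-2 + 6\right) - 7 \cdot 1 \cdot 2 \cdot 4 = 36 \cdot 4 - 7 \cdot 2 \cdot 4 = 144 - 56 = 88$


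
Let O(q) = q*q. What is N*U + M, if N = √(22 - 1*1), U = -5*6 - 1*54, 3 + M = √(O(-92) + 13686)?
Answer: -3 - 84*√21 + 5*√886 ≈ -239.11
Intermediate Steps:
O(q) = q²
M = -3 + 5*√886 (M = -3 + √((-92)² + 13686) = -3 + √(8464 + 13686) = -3 + √22150 = -3 + 5*√886 ≈ 145.83)
U = -84 (U = -30 - 54 = -84)
N = √21 (N = √(22 - 1) = √21 ≈ 4.5826)
N*U + M = √21*(-84) + (-3 + 5*√886) = -84*√21 + (-3 + 5*√886) = -3 - 84*√21 + 5*√886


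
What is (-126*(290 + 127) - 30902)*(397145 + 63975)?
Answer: -38477697280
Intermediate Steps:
(-126*(290 + 127) - 30902)*(397145 + 63975) = (-126*417 - 30902)*461120 = (-52542 - 30902)*461120 = -83444*461120 = -38477697280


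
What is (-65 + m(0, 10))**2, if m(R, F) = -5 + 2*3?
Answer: 4096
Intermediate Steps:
m(R, F) = 1 (m(R, F) = -5 + 6 = 1)
(-65 + m(0, 10))**2 = (-65 + 1)**2 = (-64)**2 = 4096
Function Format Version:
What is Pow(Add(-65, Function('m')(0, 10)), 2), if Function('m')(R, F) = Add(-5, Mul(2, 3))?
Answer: 4096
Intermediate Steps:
Function('m')(R, F) = 1 (Function('m')(R, F) = Add(-5, 6) = 1)
Pow(Add(-65, Function('m')(0, 10)), 2) = Pow(Add(-65, 1), 2) = Pow(-64, 2) = 4096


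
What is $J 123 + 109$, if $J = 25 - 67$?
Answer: $-5057$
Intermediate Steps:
$J = -42$
$J 123 + 109 = \left(-42\right) 123 + 109 = -5166 + 109 = -5057$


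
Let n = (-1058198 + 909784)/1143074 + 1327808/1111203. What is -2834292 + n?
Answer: -1800040115524485337/635093629011 ≈ -2.8343e+6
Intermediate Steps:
n = 676432359875/635093629011 (n = -148414*1/1143074 + 1327808*(1/1111203) = -74207/571537 + 1327808/1111203 = 676432359875/635093629011 ≈ 1.0651)
-2834292 + n = -2834292 + 676432359875/635093629011 = -1800040115524485337/635093629011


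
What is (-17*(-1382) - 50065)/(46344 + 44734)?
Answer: -26571/91078 ≈ -0.29174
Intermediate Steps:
(-17*(-1382) - 50065)/(46344 + 44734) = (23494 - 50065)/91078 = -26571*1/91078 = -26571/91078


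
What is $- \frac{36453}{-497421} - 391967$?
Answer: $- \frac{64990860218}{165807} \approx -3.9197 \cdot 10^{5}$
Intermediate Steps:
$- \frac{36453}{-497421} - 391967 = \left(-36453\right) \left(- \frac{1}{497421}\right) - 391967 = \frac{12151}{165807} - 391967 = - \frac{64990860218}{165807}$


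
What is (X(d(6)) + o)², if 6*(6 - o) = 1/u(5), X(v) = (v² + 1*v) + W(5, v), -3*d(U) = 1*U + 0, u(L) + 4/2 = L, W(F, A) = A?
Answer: 11449/324 ≈ 35.336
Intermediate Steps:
u(L) = -2 + L
d(U) = -U/3 (d(U) = -(1*U + 0)/3 = -(U + 0)/3 = -U/3)
X(v) = v² + 2*v (X(v) = (v² + 1*v) + v = (v² + v) + v = (v + v²) + v = v² + 2*v)
o = 107/18 (o = 6 - 1/(6*(-2 + 5)) = 6 - ⅙/3 = 6 - ⅙*⅓ = 6 - 1/18 = 107/18 ≈ 5.9444)
(X(d(6)) + o)² = ((-⅓*6)*(2 - ⅓*6) + 107/18)² = (-2*(2 - 2) + 107/18)² = (-2*0 + 107/18)² = (0 + 107/18)² = (107/18)² = 11449/324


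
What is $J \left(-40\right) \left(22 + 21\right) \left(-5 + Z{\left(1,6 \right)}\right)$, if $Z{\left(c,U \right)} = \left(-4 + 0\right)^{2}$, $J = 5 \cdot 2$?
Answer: $-189200$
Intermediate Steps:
$J = 10$
$Z{\left(c,U \right)} = 16$ ($Z{\left(c,U \right)} = \left(-4\right)^{2} = 16$)
$J \left(-40\right) \left(22 + 21\right) \left(-5 + Z{\left(1,6 \right)}\right) = 10 \left(-40\right) \left(22 + 21\right) \left(-5 + 16\right) = - 400 \cdot 43 \cdot 11 = \left(-400\right) 473 = -189200$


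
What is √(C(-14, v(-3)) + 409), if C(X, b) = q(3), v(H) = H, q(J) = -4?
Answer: 9*√5 ≈ 20.125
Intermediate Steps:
C(X, b) = -4
√(C(-14, v(-3)) + 409) = √(-4 + 409) = √405 = 9*√5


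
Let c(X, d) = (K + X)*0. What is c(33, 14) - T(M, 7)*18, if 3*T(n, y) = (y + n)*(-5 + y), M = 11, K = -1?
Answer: -216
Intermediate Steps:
T(n, y) = (-5 + y)*(n + y)/3 (T(n, y) = ((y + n)*(-5 + y))/3 = ((n + y)*(-5 + y))/3 = ((-5 + y)*(n + y))/3 = (-5 + y)*(n + y)/3)
c(X, d) = 0 (c(X, d) = (-1 + X)*0 = 0)
c(33, 14) - T(M, 7)*18 = 0 - (-5/3*11 - 5/3*7 + (⅓)*7² + (⅓)*11*7)*18 = 0 - (-55/3 - 35/3 + (⅓)*49 + 77/3)*18 = 0 - (-55/3 - 35/3 + 49/3 + 77/3)*18 = 0 - 12*18 = 0 - 1*216 = 0 - 216 = -216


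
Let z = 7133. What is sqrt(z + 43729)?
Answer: 7*sqrt(1038) ≈ 225.53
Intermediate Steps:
sqrt(z + 43729) = sqrt(7133 + 43729) = sqrt(50862) = 7*sqrt(1038)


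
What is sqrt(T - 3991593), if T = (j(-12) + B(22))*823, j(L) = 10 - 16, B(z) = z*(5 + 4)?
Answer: 3*I*sqrt(425953) ≈ 1958.0*I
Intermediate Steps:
B(z) = 9*z (B(z) = z*9 = 9*z)
j(L) = -6
T = 158016 (T = (-6 + 9*22)*823 = (-6 + 198)*823 = 192*823 = 158016)
sqrt(T - 3991593) = sqrt(158016 - 3991593) = sqrt(-3833577) = 3*I*sqrt(425953)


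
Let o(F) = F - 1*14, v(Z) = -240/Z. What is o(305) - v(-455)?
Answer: 26433/91 ≈ 290.47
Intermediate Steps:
o(F) = -14 + F (o(F) = F - 14 = -14 + F)
o(305) - v(-455) = (-14 + 305) - (-240)/(-455) = 291 - (-240)*(-1)/455 = 291 - 1*48/91 = 291 - 48/91 = 26433/91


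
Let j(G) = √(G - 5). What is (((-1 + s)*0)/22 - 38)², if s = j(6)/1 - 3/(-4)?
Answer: 1444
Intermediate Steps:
j(G) = √(-5 + G)
s = 7/4 (s = √(-5 + 6)/1 - 3/(-4) = √1*1 - 3*(-¼) = 1*1 + ¾ = 1 + ¾ = 7/4 ≈ 1.7500)
(((-1 + s)*0)/22 - 38)² = (((-1 + 7/4)*0)/22 - 38)² = (((¾)*0)*(1/22) - 38)² = (0*(1/22) - 38)² = (0 - 38)² = (-38)² = 1444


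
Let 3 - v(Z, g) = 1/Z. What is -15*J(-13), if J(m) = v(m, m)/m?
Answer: 600/169 ≈ 3.5503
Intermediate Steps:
v(Z, g) = 3 - 1/Z
J(m) = (3 - 1/m)/m
-15*J(-13) = -15*(-1 + 3*(-13))/(-13)² = -15*(-1 - 39)/169 = -15*(-40)/169 = -15*(-40/169) = 600/169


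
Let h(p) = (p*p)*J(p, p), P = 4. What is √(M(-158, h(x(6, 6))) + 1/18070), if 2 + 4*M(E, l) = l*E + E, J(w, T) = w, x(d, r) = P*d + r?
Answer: 3*I*√38694651869770/18070 ≈ 1032.7*I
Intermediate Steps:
x(d, r) = r + 4*d (x(d, r) = 4*d + r = r + 4*d)
h(p) = p³ (h(p) = (p*p)*p = p²*p = p³)
M(E, l) = -½ + E/4 + E*l/4 (M(E, l) = -½ + (l*E + E)/4 = -½ + (E*l + E)/4 = -½ + (E + E*l)/4 = -½ + (E/4 + E*l/4) = -½ + E/4 + E*l/4)
√(M(-158, h(x(6, 6))) + 1/18070) = √((-½ + (¼)*(-158) + (¼)*(-158)*(6 + 4*6)³) + 1/18070) = √((-½ - 79/2 + (¼)*(-158)*(6 + 24)³) + 1/18070) = √((-½ - 79/2 + (¼)*(-158)*30³) + 1/18070) = √((-½ - 79/2 + (¼)*(-158)*27000) + 1/18070) = √((-½ - 79/2 - 1066500) + 1/18070) = √(-1066540 + 1/18070) = √(-19272377799/18070) = 3*I*√38694651869770/18070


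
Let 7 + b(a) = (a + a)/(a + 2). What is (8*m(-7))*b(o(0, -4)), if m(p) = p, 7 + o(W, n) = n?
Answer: 2296/9 ≈ 255.11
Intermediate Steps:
o(W, n) = -7 + n
b(a) = -7 + 2*a/(2 + a) (b(a) = -7 + (a + a)/(a + 2) = -7 + (2*a)/(2 + a) = -7 + 2*a/(2 + a))
(8*m(-7))*b(o(0, -4)) = (8*(-7))*((-14 - 5*(-7 - 4))/(2 + (-7 - 4))) = -56*(-14 - 5*(-11))/(2 - 11) = -56*(-14 + 55)/(-9) = -(-56)*41/9 = -56*(-41/9) = 2296/9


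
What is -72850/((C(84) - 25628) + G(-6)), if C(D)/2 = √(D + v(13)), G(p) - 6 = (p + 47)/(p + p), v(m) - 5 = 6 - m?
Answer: 268820871000/94559277793 + 20980800*√82/94559277793 ≈ 2.8449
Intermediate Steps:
v(m) = 11 - m (v(m) = 5 + (6 - m) = 11 - m)
G(p) = 6 + (47 + p)/(2*p) (G(p) = 6 + (p + 47)/(p + p) = 6 + (47 + p)/((2*p)) = 6 + (47 + p)*(1/(2*p)) = 6 + (47 + p)/(2*p))
C(D) = 2*√(-2 + D) (C(D) = 2*√(D + (11 - 1*13)) = 2*√(D + (11 - 13)) = 2*√(D - 2) = 2*√(-2 + D))
-72850/((C(84) - 25628) + G(-6)) = -72850/((2*√(-2 + 84) - 25628) + (½)*(47 + 13*(-6))/(-6)) = -72850/((2*√82 - 25628) + (½)*(-⅙)*(47 - 78)) = -72850/((-25628 + 2*√82) + (½)*(-⅙)*(-31)) = -72850/((-25628 + 2*√82) + 31/12) = -72850/(-307505/12 + 2*√82)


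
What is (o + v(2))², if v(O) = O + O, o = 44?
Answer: 2304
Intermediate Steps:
v(O) = 2*O
(o + v(2))² = (44 + 2*2)² = (44 + 4)² = 48² = 2304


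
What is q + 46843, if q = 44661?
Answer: 91504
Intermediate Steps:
q + 46843 = 44661 + 46843 = 91504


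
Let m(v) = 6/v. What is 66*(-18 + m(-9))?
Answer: -1232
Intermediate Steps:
66*(-18 + m(-9)) = 66*(-18 + 6/(-9)) = 66*(-18 + 6*(-1/9)) = 66*(-18 - 2/3) = 66*(-56/3) = -1232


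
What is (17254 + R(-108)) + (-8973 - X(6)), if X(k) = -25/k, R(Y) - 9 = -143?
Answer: 48907/6 ≈ 8151.2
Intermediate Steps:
R(Y) = -134 (R(Y) = 9 - 143 = -134)
(17254 + R(-108)) + (-8973 - X(6)) = (17254 - 134) + (-8973 - (-25)/6) = 17120 + (-8973 - (-25)/6) = 17120 + (-8973 - 1*(-25/6)) = 17120 + (-8973 + 25/6) = 17120 - 53813/6 = 48907/6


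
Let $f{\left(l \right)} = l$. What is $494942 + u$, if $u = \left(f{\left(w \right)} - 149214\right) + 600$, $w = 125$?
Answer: $346453$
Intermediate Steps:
$u = -148489$ ($u = \left(125 - 149214\right) + 600 = -149089 + 600 = -148489$)
$494942 + u = 494942 - 148489 = 346453$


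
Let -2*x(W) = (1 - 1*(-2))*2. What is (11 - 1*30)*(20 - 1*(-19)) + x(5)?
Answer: -744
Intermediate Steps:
x(W) = -3 (x(W) = -(1 - 1*(-2))*2/2 = -(1 + 2)*2/2 = -3*2/2 = -½*6 = -3)
(11 - 1*30)*(20 - 1*(-19)) + x(5) = (11 - 1*30)*(20 - 1*(-19)) - 3 = (11 - 30)*(20 + 19) - 3 = -19*39 - 3 = -741 - 3 = -744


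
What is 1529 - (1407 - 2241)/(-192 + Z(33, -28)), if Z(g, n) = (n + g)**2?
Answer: 254509/167 ≈ 1524.0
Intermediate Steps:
Z(g, n) = (g + n)**2
1529 - (1407 - 2241)/(-192 + Z(33, -28)) = 1529 - (1407 - 2241)/(-192 + (33 - 28)**2) = 1529 - (-834)/(-192 + 5**2) = 1529 - (-834)/(-192 + 25) = 1529 - (-834)/(-167) = 1529 - (-834)*(-1)/167 = 1529 - 1*834/167 = 1529 - 834/167 = 254509/167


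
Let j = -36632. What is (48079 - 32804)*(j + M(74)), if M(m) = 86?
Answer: -558240150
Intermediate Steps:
(48079 - 32804)*(j + M(74)) = (48079 - 32804)*(-36632 + 86) = 15275*(-36546) = -558240150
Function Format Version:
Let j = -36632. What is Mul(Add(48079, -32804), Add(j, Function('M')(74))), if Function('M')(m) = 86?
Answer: -558240150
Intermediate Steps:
Mul(Add(48079, -32804), Add(j, Function('M')(74))) = Mul(Add(48079, -32804), Add(-36632, 86)) = Mul(15275, -36546) = -558240150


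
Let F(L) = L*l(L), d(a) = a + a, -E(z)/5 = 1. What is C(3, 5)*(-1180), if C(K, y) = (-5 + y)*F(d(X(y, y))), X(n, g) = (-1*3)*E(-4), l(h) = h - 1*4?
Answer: 0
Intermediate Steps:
E(z) = -5 (E(z) = -5*1 = -5)
l(h) = -4 + h (l(h) = h - 4 = -4 + h)
X(n, g) = 15 (X(n, g) = -1*3*(-5) = -3*(-5) = 15)
d(a) = 2*a
F(L) = L*(-4 + L)
C(K, y) = -3900 + 780*y (C(K, y) = (-5 + y)*((2*15)*(-4 + 2*15)) = (-5 + y)*(30*(-4 + 30)) = (-5 + y)*(30*26) = (-5 + y)*780 = -3900 + 780*y)
C(3, 5)*(-1180) = (-3900 + 780*5)*(-1180) = (-3900 + 3900)*(-1180) = 0*(-1180) = 0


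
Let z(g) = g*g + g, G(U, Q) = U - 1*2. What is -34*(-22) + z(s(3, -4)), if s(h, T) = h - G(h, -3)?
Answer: 754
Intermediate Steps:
G(U, Q) = -2 + U (G(U, Q) = U - 2 = -2 + U)
s(h, T) = 2 (s(h, T) = h - (-2 + h) = h + (2 - h) = 2)
z(g) = g + g² (z(g) = g² + g = g + g²)
-34*(-22) + z(s(3, -4)) = -34*(-22) + 2*(1 + 2) = 748 + 2*3 = 748 + 6 = 754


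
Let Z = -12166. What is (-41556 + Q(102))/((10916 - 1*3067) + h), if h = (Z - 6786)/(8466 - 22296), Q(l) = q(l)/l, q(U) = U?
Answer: -287352825/54285311 ≈ -5.2934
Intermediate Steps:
Q(l) = 1 (Q(l) = l/l = 1)
h = 9476/6915 (h = (-12166 - 6786)/(8466 - 22296) = -18952/(-13830) = -18952*(-1/13830) = 9476/6915 ≈ 1.3704)
(-41556 + Q(102))/((10916 - 1*3067) + h) = (-41556 + 1)/((10916 - 1*3067) + 9476/6915) = -41555/((10916 - 3067) + 9476/6915) = -41555/(7849 + 9476/6915) = -41555/54285311/6915 = -41555*6915/54285311 = -287352825/54285311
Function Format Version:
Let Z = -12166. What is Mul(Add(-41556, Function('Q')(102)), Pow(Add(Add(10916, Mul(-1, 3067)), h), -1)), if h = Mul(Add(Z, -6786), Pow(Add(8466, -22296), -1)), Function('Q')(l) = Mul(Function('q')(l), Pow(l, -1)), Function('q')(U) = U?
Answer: Rational(-287352825, 54285311) ≈ -5.2934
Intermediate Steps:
Function('Q')(l) = 1 (Function('Q')(l) = Mul(l, Pow(l, -1)) = 1)
h = Rational(9476, 6915) (h = Mul(Add(-12166, -6786), Pow(Add(8466, -22296), -1)) = Mul(-18952, Pow(-13830, -1)) = Mul(-18952, Rational(-1, 13830)) = Rational(9476, 6915) ≈ 1.3704)
Mul(Add(-41556, Function('Q')(102)), Pow(Add(Add(10916, Mul(-1, 3067)), h), -1)) = Mul(Add(-41556, 1), Pow(Add(Add(10916, Mul(-1, 3067)), Rational(9476, 6915)), -1)) = Mul(-41555, Pow(Add(Add(10916, -3067), Rational(9476, 6915)), -1)) = Mul(-41555, Pow(Add(7849, Rational(9476, 6915)), -1)) = Mul(-41555, Pow(Rational(54285311, 6915), -1)) = Mul(-41555, Rational(6915, 54285311)) = Rational(-287352825, 54285311)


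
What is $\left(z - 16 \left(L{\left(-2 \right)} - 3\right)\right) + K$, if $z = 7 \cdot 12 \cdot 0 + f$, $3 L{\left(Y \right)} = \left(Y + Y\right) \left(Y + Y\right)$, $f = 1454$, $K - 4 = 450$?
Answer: $\frac{5612}{3} \approx 1870.7$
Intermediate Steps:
$K = 454$ ($K = 4 + 450 = 454$)
$L{\left(Y \right)} = \frac{4 Y^{2}}{3}$ ($L{\left(Y \right)} = \frac{\left(Y + Y\right) \left(Y + Y\right)}{3} = \frac{2 Y 2 Y}{3} = \frac{4 Y^{2}}{3}$)
$z = 1454$ ($z = 7 \cdot 12 \cdot 0 + 1454 = 84 \cdot 0 + 1454 = 0 + 1454 = 1454$)
$\left(z - 16 \left(L{\left(-2 \right)} - 3\right)\right) + K = \left(1454 - 16 \left(\frac{4 \left(-2\right)^{2}}{3} - 3\right)\right) + 454 = \left(1454 - 16 \left(\frac{4}{3} \cdot 4 - 3\right)\right) + 454 = \left(1454 - 16 \left(\frac{16}{3} - 3\right)\right) + 454 = \left(1454 - \frac{112}{3}\right) + 454 = \frac{4250}{3} + 454 = \frac{5612}{3}$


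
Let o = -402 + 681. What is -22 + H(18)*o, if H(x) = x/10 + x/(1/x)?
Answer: 454381/5 ≈ 90876.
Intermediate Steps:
H(x) = x² + x/10 (H(x) = x*(⅒) + x*x = x/10 + x² = x² + x/10)
o = 279
-22 + H(18)*o = -22 + (18*(⅒ + 18))*279 = -22 + (18*(181/10))*279 = -22 + (1629/5)*279 = -22 + 454491/5 = 454381/5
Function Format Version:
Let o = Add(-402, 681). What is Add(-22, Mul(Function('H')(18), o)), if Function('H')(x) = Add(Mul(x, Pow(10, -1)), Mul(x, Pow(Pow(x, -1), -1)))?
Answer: Rational(454381, 5) ≈ 90876.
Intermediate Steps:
Function('H')(x) = Add(Pow(x, 2), Mul(Rational(1, 10), x)) (Function('H')(x) = Add(Mul(x, Rational(1, 10)), Mul(x, x)) = Add(Mul(Rational(1, 10), x), Pow(x, 2)) = Add(Pow(x, 2), Mul(Rational(1, 10), x)))
o = 279
Add(-22, Mul(Function('H')(18), o)) = Add(-22, Mul(Mul(18, Add(Rational(1, 10), 18)), 279)) = Add(-22, Mul(Mul(18, Rational(181, 10)), 279)) = Add(-22, Mul(Rational(1629, 5), 279)) = Add(-22, Rational(454491, 5)) = Rational(454381, 5)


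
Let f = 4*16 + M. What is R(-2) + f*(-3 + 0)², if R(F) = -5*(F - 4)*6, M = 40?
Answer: 1116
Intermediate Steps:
R(F) = 120 - 30*F (R(F) = -5*(-4 + F)*6 = (20 - 5*F)*6 = 120 - 30*F)
f = 104 (f = 4*16 + 40 = 64 + 40 = 104)
R(-2) + f*(-3 + 0)² = (120 - 30*(-2)) + 104*(-3 + 0)² = (120 + 60) + 104*(-3)² = 180 + 104*9 = 180 + 936 = 1116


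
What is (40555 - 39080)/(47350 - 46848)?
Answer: 1475/502 ≈ 2.9382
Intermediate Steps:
(40555 - 39080)/(47350 - 46848) = 1475/502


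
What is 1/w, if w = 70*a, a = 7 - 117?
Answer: -1/7700 ≈ -0.00012987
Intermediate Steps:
a = -110
w = -7700 (w = 70*(-110) = -7700)
1/w = 1/(-7700) = -1/7700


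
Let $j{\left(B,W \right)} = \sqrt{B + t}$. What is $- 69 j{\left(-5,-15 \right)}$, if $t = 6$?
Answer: $-69$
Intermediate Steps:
$j{\left(B,W \right)} = \sqrt{6 + B}$ ($j{\left(B,W \right)} = \sqrt{B + 6} = \sqrt{6 + B}$)
$- 69 j{\left(-5,-15 \right)} = - 69 \sqrt{6 - 5} = - 69 \sqrt{1} = \left(-69\right) 1 = -69$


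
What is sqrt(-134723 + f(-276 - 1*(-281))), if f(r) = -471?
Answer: I*sqrt(135194) ≈ 367.69*I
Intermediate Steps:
sqrt(-134723 + f(-276 - 1*(-281))) = sqrt(-134723 - 471) = sqrt(-135194) = I*sqrt(135194)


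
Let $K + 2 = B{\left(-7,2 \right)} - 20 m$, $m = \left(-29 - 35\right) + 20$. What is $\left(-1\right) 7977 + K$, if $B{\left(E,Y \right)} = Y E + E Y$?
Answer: $-7127$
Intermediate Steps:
$B{\left(E,Y \right)} = 2 E Y$ ($B{\left(E,Y \right)} = E Y + E Y = 2 E Y$)
$m = -44$ ($m = -64 + 20 = -44$)
$K = 850$ ($K = -2 + \left(2 \left(-7\right) 2 - -880\right) = -2 + \left(-28 + 880\right) = -2 + 852 = 850$)
$\left(-1\right) 7977 + K = \left(-1\right) 7977 + 850 = -7977 + 850 = -7127$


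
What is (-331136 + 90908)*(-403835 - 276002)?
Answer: 163315882836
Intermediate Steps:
(-331136 + 90908)*(-403835 - 276002) = -240228*(-679837) = 163315882836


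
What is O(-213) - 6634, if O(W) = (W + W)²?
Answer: 174842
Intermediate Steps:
O(W) = 4*W² (O(W) = (2*W)² = 4*W²)
O(-213) - 6634 = 4*(-213)² - 6634 = 4*45369 - 6634 = 181476 - 6634 = 174842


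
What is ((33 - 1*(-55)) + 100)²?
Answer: 35344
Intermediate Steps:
((33 - 1*(-55)) + 100)² = ((33 + 55) + 100)² = (88 + 100)² = 188² = 35344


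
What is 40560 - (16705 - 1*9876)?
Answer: 33731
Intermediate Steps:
40560 - (16705 - 1*9876) = 40560 - (16705 - 9876) = 40560 - 1*6829 = 40560 - 6829 = 33731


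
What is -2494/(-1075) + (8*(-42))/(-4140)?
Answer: 4142/1725 ≈ 2.4012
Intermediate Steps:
-2494/(-1075) + (8*(-42))/(-4140) = -2494*(-1/1075) - 336*(-1/4140) = 58/25 + 28/345 = 4142/1725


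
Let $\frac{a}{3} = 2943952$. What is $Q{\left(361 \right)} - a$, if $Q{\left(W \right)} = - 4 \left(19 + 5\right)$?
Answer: $-8831952$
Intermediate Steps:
$a = 8831856$ ($a = 3 \cdot 2943952 = 8831856$)
$Q{\left(W \right)} = -96$ ($Q{\left(W \right)} = \left(-4\right) 24 = -96$)
$Q{\left(361 \right)} - a = -96 - 8831856 = -8831952$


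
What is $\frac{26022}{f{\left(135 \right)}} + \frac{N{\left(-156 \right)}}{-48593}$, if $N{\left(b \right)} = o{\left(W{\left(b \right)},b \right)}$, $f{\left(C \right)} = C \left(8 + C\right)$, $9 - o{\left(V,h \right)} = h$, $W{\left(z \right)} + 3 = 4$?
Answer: $\frac{420433907}{312695955} \approx 1.3445$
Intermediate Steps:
$W{\left(z \right)} = 1$ ($W{\left(z \right)} = -3 + 4 = 1$)
$o{\left(V,h \right)} = 9 - h$
$N{\left(b \right)} = 9 - b$
$\frac{26022}{f{\left(135 \right)}} + \frac{N{\left(-156 \right)}}{-48593} = \frac{26022}{135 \left(8 + 135\right)} + \frac{9 - -156}{-48593} = \frac{26022}{135 \cdot 143} + \left(9 + 156\right) \left(- \frac{1}{48593}\right) = \frac{26022}{19305} + 165 \left(- \frac{1}{48593}\right) = 26022 \cdot \frac{1}{19305} - \frac{165}{48593} = \frac{8674}{6435} - \frac{165}{48593} = \frac{420433907}{312695955}$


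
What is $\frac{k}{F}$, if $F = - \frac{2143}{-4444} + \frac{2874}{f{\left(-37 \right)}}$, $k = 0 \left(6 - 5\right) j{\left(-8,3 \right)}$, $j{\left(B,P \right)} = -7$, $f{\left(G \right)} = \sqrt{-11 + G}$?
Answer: $0$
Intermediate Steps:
$k = 0$ ($k = 0 \left(6 - 5\right) \left(-7\right) = 0 \cdot 1 \left(-7\right) = 0 \left(-7\right) = 0$)
$F = \frac{2143}{4444} - \frac{479 i \sqrt{3}}{2}$ ($F = - \frac{2143}{-4444} + \frac{2874}{\sqrt{-11 - 37}} = \left(-2143\right) \left(- \frac{1}{4444}\right) + \frac{2874}{\sqrt{-48}} = \frac{2143}{4444} + \frac{2874}{4 i \sqrt{3}} = \frac{2143}{4444} + 2874 \left(- \frac{i \sqrt{3}}{12}\right) = \frac{2143}{4444} - \frac{479 i \sqrt{3}}{2} \approx 0.48222 - 414.83 i$)
$\frac{k}{F} = \frac{0}{\frac{2143}{4444} - \frac{479 i \sqrt{3}}{2}} = 0$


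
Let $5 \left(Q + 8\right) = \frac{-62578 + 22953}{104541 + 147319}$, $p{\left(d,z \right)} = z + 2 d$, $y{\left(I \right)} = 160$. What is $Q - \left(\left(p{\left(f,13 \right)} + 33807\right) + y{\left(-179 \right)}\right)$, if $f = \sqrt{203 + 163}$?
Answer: $- \frac{1712045121}{50372} - 2 \sqrt{366} \approx -34026.0$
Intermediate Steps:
$f = \sqrt{366} \approx 19.131$
$Q = - \frac{404561}{50372}$ ($Q = -8 + \frac{\left(-62578 + 22953\right) \frac{1}{104541 + 147319}}{5} = -8 + \frac{\left(-39625\right) \frac{1}{251860}}{5} = -8 + \frac{1}{5} \left(- \frac{7925}{50372}\right) = -8 - \frac{1585}{50372} = - \frac{404561}{50372} \approx -8.0315$)
$Q - \left(\left(p{\left(f,13 \right)} + 33807\right) + y{\left(-179 \right)}\right) = - \frac{404561}{50372} - \left(\left(\left(13 + 2 \sqrt{366}\right) + 33807\right) + 160\right) = - \frac{404561}{50372} - \left(\left(33820 + 2 \sqrt{366}\right) + 160\right) = - \frac{404561}{50372} - \left(33980 + 2 \sqrt{366}\right) = - \frac{1712045121}{50372} - 2 \sqrt{366}$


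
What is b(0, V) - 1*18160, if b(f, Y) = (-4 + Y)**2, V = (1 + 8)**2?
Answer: -12231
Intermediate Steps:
V = 81 (V = 9**2 = 81)
b(0, V) - 1*18160 = (-4 + 81)**2 - 1*18160 = 77**2 - 18160 = 5929 - 18160 = -12231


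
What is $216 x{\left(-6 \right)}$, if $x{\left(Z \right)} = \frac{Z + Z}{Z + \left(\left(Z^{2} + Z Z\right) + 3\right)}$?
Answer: $- \frac{864}{23} \approx -37.565$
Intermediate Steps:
$x{\left(Z \right)} = \frac{2 Z}{3 + Z + 2 Z^{2}}$ ($x{\left(Z \right)} = \frac{2 Z}{Z + \left(\left(Z^{2} + Z^{2}\right) + 3\right)} = \frac{2 Z}{Z + \left(2 Z^{2} + 3\right)} = \frac{2 Z}{Z + \left(3 + 2 Z^{2}\right)} = \frac{2 Z}{3 + Z + 2 Z^{2}}$)
$216 x{\left(-6 \right)} = 216 \cdot 2 \left(-6\right) \frac{1}{3 - 6 + 2 \left(-6\right)^{2}} = 216 \cdot 2 \left(-6\right) \frac{1}{3 - 6 + 2 \cdot 36} = 216 \cdot 2 \left(-6\right) \frac{1}{3 - 6 + 72} = 216 \cdot 2 \left(-6\right) \frac{1}{69} = 216 \left(- \frac{4}{23}\right) = - \frac{864}{23}$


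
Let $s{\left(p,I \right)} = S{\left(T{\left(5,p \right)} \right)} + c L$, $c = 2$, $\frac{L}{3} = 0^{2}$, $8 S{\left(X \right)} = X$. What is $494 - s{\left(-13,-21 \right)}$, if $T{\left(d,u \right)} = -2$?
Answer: $\frac{1977}{4} \approx 494.25$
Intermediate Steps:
$S{\left(X \right)} = \frac{X}{8}$
$L = 0$ ($L = 3 \cdot 0^{2} = 3 \cdot 0 = 0$)
$s{\left(p,I \right)} = - \frac{1}{4}$ ($s{\left(p,I \right)} = \frac{1}{8} \left(-2\right) + 2 \cdot 0 = - \frac{1}{4} + 0 = - \frac{1}{4}$)
$494 - s{\left(-13,-21 \right)} = 494 - - \frac{1}{4} = 494 + \frac{1}{4} = \frac{1977}{4}$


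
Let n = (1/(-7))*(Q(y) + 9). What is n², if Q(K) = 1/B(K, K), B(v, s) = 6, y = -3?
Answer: 3025/1764 ≈ 1.7149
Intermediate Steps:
Q(K) = ⅙ (Q(K) = 1/6 = ⅙)
n = -55/42 (n = (1/(-7))*(⅙ + 9) = (1*(-⅐))*(55/6) = -⅐*55/6 = -55/42 ≈ -1.3095)
n² = (-55/42)² = 3025/1764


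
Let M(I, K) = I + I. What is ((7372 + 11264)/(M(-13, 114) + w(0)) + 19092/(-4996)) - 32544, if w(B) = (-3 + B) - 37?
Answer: -451053913/13739 ≈ -32830.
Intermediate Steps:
M(I, K) = 2*I
w(B) = -40 + B
((7372 + 11264)/(M(-13, 114) + w(0)) + 19092/(-4996)) - 32544 = ((7372 + 11264)/(2*(-13) + (-40 + 0)) + 19092/(-4996)) - 32544 = (18636/(-26 - 40) + 19092*(-1/4996)) - 32544 = (18636/(-66) - 4773/1249) - 32544 = (18636*(-1/66) - 4773/1249) - 32544 = (-3106/11 - 4773/1249) - 32544 = -3931897/13739 - 32544 = -451053913/13739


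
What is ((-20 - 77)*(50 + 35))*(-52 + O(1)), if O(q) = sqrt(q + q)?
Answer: 428740 - 8245*sqrt(2) ≈ 4.1708e+5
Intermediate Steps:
O(q) = sqrt(2)*sqrt(q) (O(q) = sqrt(2*q) = sqrt(2)*sqrt(q))
((-20 - 77)*(50 + 35))*(-52 + O(1)) = ((-20 - 77)*(50 + 35))*(-52 + sqrt(2)*sqrt(1)) = (-97*85)*(-52 + sqrt(2)*1) = -8245*(-52 + sqrt(2)) = 428740 - 8245*sqrt(2)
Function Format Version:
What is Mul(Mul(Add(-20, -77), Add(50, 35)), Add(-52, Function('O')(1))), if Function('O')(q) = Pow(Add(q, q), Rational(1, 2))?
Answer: Add(428740, Mul(-8245, Pow(2, Rational(1, 2)))) ≈ 4.1708e+5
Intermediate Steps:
Function('O')(q) = Mul(Pow(2, Rational(1, 2)), Pow(q, Rational(1, 2))) (Function('O')(q) = Pow(Mul(2, q), Rational(1, 2)) = Mul(Pow(2, Rational(1, 2)), Pow(q, Rational(1, 2))))
Mul(Mul(Add(-20, -77), Add(50, 35)), Add(-52, Function('O')(1))) = Mul(Mul(Add(-20, -77), Add(50, 35)), Add(-52, Mul(Pow(2, Rational(1, 2)), Pow(1, Rational(1, 2))))) = Mul(Mul(-97, 85), Add(-52, Mul(Pow(2, Rational(1, 2)), 1))) = Mul(-8245, Add(-52, Pow(2, Rational(1, 2)))) = Add(428740, Mul(-8245, Pow(2, Rational(1, 2))))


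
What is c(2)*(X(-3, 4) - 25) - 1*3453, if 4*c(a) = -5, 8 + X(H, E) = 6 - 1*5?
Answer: -3413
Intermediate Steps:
X(H, E) = -7 (X(H, E) = -8 + (6 - 1*5) = -8 + (6 - 5) = -8 + 1 = -7)
c(a) = -5/4 (c(a) = (¼)*(-5) = -5/4)
c(2)*(X(-3, 4) - 25) - 1*3453 = -5*(-7 - 25)/4 - 1*3453 = -5/4*(-32) - 3453 = 40 - 3453 = -3413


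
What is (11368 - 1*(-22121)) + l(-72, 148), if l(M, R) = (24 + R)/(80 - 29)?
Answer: 1708111/51 ≈ 33492.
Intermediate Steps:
l(M, R) = 8/17 + R/51 (l(M, R) = (24 + R)/51 = (24 + R)*(1/51) = 8/17 + R/51)
(11368 - 1*(-22121)) + l(-72, 148) = (11368 - 1*(-22121)) + (8/17 + (1/51)*148) = (11368 + 22121) + (8/17 + 148/51) = 33489 + 172/51 = 1708111/51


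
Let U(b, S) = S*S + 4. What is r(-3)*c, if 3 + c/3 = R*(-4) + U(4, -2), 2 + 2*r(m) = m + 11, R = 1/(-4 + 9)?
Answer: 189/5 ≈ 37.800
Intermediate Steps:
R = 1/5 ≈ 0.20000
U(b, S) = 4 + S**2 (U(b, S) = S**2 + 4 = 4 + S**2)
r(m) = 9/2 + m/2 (r(m) = -1 + (m + 11)/2 = -1 + (11 + m)/2 = -1 + (11/2 + m/2) = 9/2 + m/2)
c = 63/5 (c = -9 + 3*((1/5)*(-4) + (4 + (-2)**2)) = -9 + 3*(-4/5 + (4 + 4)) = -9 + 3*(-4/5 + 8) = -9 + 3*(36/5) = -9 + 108/5 = 63/5 ≈ 12.600)
r(-3)*c = (9/2 + (1/2)*(-3))*(63/5) = (9/2 - 3/2)*(63/5) = 3*(63/5) = 189/5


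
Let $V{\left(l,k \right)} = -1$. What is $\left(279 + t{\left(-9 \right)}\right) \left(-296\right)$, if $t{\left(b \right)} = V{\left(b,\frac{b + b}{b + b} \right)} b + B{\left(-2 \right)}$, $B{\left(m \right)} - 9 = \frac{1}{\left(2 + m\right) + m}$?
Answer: $-87764$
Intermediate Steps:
$B{\left(m \right)} = 9 + \frac{1}{2 + 2 m}$ ($B{\left(m \right)} = 9 + \frac{1}{\left(2 + m\right) + m} = 9 + \frac{1}{2 + 2 m}$)
$t{\left(b \right)} = \frac{17}{2} - b$ ($t{\left(b \right)} = - b + \frac{19 + 18 \left(-2\right)}{2 \left(1 - 2\right)} = - b + \frac{19 - 36}{2 \left(-1\right)} = - b + \frac{1}{2} \left(-1\right) \left(-17\right) = - b + \frac{17}{2} = \frac{17}{2} - b$)
$\left(279 + t{\left(-9 \right)}\right) \left(-296\right) = \left(279 + \left(\frac{17}{2} - -9\right)\right) \left(-296\right) = \left(279 + \left(\frac{17}{2} + 9\right)\right) \left(-296\right) = \left(279 + \frac{35}{2}\right) \left(-296\right) = \frac{593}{2} \left(-296\right) = -87764$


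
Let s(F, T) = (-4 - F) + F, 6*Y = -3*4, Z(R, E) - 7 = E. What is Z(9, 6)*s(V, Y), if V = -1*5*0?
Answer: -52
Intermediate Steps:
Z(R, E) = 7 + E
V = 0 (V = -5*0 = 0)
Y = -2 (Y = (-3*4)/6 = (1/6)*(-12) = -2)
s(F, T) = -4
Z(9, 6)*s(V, Y) = (7 + 6)*(-4) = 13*(-4) = -52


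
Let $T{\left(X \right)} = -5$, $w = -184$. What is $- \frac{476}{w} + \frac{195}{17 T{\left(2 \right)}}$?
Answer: $\frac{229}{782} \approx 0.29284$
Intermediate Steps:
$- \frac{476}{w} + \frac{195}{17 T{\left(2 \right)}} = - \frac{476}{-184} + \frac{195}{17 \left(-5\right)} = \left(-476\right) \left(- \frac{1}{184}\right) + \frac{195}{-85} = \frac{119}{46} + 195 \left(- \frac{1}{85}\right) = \frac{119}{46} - \frac{39}{17} = \frac{229}{782}$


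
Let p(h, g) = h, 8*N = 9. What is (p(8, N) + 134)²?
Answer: 20164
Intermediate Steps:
N = 9/8 (N = (⅛)*9 = 9/8 ≈ 1.1250)
(p(8, N) + 134)² = (8 + 134)² = 142² = 20164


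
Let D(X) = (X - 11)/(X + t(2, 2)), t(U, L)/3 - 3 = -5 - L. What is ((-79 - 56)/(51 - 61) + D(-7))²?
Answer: 301401/1444 ≈ 208.73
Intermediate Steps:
t(U, L) = -6 - 3*L (t(U, L) = 9 + 3*(-5 - L) = 9 + (-15 - 3*L) = -6 - 3*L)
D(X) = (-11 + X)/(-12 + X) (D(X) = (X - 11)/(X + (-6 - 3*2)) = (-11 + X)/(X + (-6 - 6)) = (-11 + X)/(X - 12) = (-11 + X)/(-12 + X))
((-79 - 56)/(51 - 61) + D(-7))² = ((-79 - 56)/(51 - 61) + (-11 - 7)/(-12 - 7))² = (-135/(-10) - 18/(-19))² = (-135*(-⅒) - 1/19*(-18))² = (27/2 + 18/19)² = (549/38)² = 301401/1444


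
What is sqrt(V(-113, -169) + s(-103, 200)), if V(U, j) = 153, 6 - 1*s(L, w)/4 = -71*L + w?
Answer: 5*I*sqrt(1195) ≈ 172.84*I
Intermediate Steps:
s(L, w) = 24 - 4*w + 284*L (s(L, w) = 24 - 4*(-71*L + w) = 24 - 4*(w - 71*L) = 24 + (-4*w + 284*L) = 24 - 4*w + 284*L)
sqrt(V(-113, -169) + s(-103, 200)) = sqrt(153 + (24 - 4*200 + 284*(-103))) = sqrt(153 + (24 - 800 - 29252)) = sqrt(153 - 30028) = sqrt(-29875) = 5*I*sqrt(1195)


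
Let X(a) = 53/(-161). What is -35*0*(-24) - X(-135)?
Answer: 53/161 ≈ 0.32919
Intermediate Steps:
X(a) = -53/161 (X(a) = 53*(-1/161) = -53/161)
-35*0*(-24) - X(-135) = -35*0*(-24) - 1*(-53/161) = 0*(-24) + 53/161 = 0 + 53/161 = 53/161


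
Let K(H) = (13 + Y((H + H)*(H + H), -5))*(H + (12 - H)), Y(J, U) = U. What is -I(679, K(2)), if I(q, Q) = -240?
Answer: 240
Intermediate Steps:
K(H) = 96 (K(H) = (13 - 5)*(H + (12 - H)) = 8*12 = 96)
-I(679, K(2)) = -1*(-240) = 240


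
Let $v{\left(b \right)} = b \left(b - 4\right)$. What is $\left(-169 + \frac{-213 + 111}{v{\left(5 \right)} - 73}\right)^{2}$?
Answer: $\frac{112225}{4} \approx 28056.0$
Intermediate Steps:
$v{\left(b \right)} = b \left(-4 + b\right)$
$\left(-169 + \frac{-213 + 111}{v{\left(5 \right)} - 73}\right)^{2} = \left(-169 + \frac{-213 + 111}{5 \left(-4 + 5\right) - 73}\right)^{2} = \left(-169 - \frac{102}{5 \cdot 1 - 73}\right)^{2} = \left(-169 - \frac{102}{5 - 73}\right)^{2} = \left(-169 - \frac{102}{-68}\right)^{2} = \left(-169 - - \frac{3}{2}\right)^{2} = \left(-169 + \frac{3}{2}\right)^{2} = \left(- \frac{335}{2}\right)^{2} = \frac{112225}{4}$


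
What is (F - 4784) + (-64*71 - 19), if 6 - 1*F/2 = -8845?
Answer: 8355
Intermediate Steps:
F = 17702 (F = 12 - 2*(-8845) = 12 + 17690 = 17702)
(F - 4784) + (-64*71 - 19) = (17702 - 4784) + (-64*71 - 19) = 12918 + (-4544 - 19) = 12918 - 4563 = 8355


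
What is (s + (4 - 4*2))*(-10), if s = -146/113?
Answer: 5980/113 ≈ 52.920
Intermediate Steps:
s = -146/113 (s = -146*1/113 = -146/113 ≈ -1.2920)
(s + (4 - 4*2))*(-10) = (-146/113 + (4 - 4*2))*(-10) = (-146/113 + (4 - 8))*(-10) = (-146/113 - 4)*(-10) = -598/113*(-10) = 5980/113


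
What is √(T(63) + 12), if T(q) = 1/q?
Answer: √5299/21 ≈ 3.4664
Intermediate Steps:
√(T(63) + 12) = √(1/63 + 12) = √(757/63) = √5299/21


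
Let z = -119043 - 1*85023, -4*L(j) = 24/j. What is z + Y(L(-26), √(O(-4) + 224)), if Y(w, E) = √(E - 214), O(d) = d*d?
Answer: -204066 + I*√(214 - 4*√15) ≈ -2.0407e+5 + 14.089*I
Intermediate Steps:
L(j) = -6/j
O(d) = d²
z = -204066 (z = -119043 - 85023 = -204066)
Y(w, E) = √(-214 + E)
z + Y(L(-26), √(O(-4) + 224)) = -204066 + √(-214 + √((-4)² + 224)) = -204066 + √(-214 + √(16 + 224)) = -204066 + √(-214 + √240) = -204066 + √(-214 + 4*√15)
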